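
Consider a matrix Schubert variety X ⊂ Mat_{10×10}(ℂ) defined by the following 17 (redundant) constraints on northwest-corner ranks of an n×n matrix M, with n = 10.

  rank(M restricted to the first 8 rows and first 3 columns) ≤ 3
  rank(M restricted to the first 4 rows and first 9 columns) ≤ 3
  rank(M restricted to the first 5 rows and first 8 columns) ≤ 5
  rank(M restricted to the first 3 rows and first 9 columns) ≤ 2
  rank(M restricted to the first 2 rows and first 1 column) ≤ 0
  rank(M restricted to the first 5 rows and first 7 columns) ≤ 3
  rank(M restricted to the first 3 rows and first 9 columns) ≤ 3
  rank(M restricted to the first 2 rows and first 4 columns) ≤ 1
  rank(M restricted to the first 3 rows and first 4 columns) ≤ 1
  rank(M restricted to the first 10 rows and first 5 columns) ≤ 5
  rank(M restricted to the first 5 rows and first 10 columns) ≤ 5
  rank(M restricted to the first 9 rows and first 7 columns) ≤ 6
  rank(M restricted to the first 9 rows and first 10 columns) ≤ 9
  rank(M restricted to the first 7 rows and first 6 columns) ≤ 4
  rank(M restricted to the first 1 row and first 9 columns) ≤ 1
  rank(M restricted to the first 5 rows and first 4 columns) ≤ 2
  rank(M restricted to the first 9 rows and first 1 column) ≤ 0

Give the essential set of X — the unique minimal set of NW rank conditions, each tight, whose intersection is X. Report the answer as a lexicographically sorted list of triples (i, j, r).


Reconstructing r_w from the 17 given conditions:

  R[1]: 0, 1, 1, 1, 1, 1, 1, 1, 1, 1
  R[2]: 0, 1, 1, 1, 2, 2, 2, 2, 2, 2
  R[3]: 0, 1, 1, 1, 2, 2, 2, 2, 2, 3
  R[4]: 0, 1, 2, 2, 3, 3, 3, 3, 3, 4
  R[5]: 0, 1, 2, 2, 3, 3, 3, 4, 4, 5
  R[6]: 0, 1, 2, 3, 4, 4, 4, 5, 5, 6
  R[7]: 0, 1, 2, 3, 4, 4, 5, 6, 6, 7
  R[8]: 0, 1, 2, 3, 4, 5, 6, 7, 7, 8
  R[9]: 0, 1, 2, 3, 4, 5, 6, 7, 8, 9
  R[10]: 1, 2, 3, 4, 5, 6, 7, 8, 9, 10

so w = (2, 5, 10, 3, 8, 4, 7, 6, 9, 1).

D(w) has 21 cells with 6 SE-corners; essential set:

[(3, 4, 1), (3, 9, 2), (5, 4, 2), (5, 7, 3), (7, 6, 4), (9, 1, 0)]


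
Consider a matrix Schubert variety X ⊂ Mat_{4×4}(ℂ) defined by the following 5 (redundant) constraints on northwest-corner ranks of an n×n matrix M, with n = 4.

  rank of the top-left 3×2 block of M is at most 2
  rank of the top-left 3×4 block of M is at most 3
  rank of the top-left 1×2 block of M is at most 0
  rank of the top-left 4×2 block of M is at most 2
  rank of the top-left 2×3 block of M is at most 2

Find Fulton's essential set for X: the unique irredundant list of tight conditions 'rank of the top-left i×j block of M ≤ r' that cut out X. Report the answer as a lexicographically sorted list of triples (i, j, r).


The tightest implied rank at each (i,j), from the 5 conditions:

  0 0 1 1
  1 1 2 2
  1 2 3 3
  1 2 3 4

reading off 1-entries of Δ²R: w = (3, 1, 2, 4).

ℓ(w)=2; the 1 essential cell (i,j,r):

[(1, 2, 0)]


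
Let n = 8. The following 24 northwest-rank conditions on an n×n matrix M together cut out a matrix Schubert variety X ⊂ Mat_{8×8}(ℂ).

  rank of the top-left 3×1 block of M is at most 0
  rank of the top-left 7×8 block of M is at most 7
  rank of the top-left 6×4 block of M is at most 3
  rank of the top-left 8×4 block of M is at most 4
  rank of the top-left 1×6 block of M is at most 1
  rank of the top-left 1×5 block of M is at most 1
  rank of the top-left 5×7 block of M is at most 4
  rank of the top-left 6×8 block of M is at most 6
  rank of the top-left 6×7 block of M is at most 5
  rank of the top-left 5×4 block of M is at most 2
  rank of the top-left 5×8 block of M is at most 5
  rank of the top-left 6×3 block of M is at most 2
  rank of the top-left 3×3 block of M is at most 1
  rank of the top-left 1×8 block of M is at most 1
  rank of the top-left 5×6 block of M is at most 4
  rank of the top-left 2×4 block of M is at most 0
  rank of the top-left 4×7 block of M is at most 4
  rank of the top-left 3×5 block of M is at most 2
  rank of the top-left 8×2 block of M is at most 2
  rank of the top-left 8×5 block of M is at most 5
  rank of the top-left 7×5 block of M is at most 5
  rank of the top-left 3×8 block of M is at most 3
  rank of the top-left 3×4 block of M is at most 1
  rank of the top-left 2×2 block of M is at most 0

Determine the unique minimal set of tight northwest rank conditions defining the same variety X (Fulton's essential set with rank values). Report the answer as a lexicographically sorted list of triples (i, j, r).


Computing R[i][j] = min implied NW-rank bound (n=8, 24 conditions):

  R[1]: 0, 0, 0, 0, 1, 1, 1, 1
  R[2]: 0, 0, 0, 0, 1, 2, 2, 2
  R[3]: 0, 1, 1, 1, 2, 3, 3, 3
  R[4]: 1, 2, 2, 2, 3, 4, 4, 4
  R[5]: 1, 2, 2, 2, 3, 4, 4, 5
  R[6]: 1, 2, 2, 3, 4, 5, 5, 6
  R[7]: 1, 2, 3, 4, 5, 6, 6, 7
  R[8]: 1, 2, 3, 4, 5, 6, 7, 8

the unique w with this rank table is (5, 6, 2, 1, 8, 4, 3, 7).

ℓ(w)=13; the 5 essential cells (i,j,r):

[(2, 4, 0), (3, 1, 0), (5, 4, 2), (5, 7, 4), (6, 3, 2)]


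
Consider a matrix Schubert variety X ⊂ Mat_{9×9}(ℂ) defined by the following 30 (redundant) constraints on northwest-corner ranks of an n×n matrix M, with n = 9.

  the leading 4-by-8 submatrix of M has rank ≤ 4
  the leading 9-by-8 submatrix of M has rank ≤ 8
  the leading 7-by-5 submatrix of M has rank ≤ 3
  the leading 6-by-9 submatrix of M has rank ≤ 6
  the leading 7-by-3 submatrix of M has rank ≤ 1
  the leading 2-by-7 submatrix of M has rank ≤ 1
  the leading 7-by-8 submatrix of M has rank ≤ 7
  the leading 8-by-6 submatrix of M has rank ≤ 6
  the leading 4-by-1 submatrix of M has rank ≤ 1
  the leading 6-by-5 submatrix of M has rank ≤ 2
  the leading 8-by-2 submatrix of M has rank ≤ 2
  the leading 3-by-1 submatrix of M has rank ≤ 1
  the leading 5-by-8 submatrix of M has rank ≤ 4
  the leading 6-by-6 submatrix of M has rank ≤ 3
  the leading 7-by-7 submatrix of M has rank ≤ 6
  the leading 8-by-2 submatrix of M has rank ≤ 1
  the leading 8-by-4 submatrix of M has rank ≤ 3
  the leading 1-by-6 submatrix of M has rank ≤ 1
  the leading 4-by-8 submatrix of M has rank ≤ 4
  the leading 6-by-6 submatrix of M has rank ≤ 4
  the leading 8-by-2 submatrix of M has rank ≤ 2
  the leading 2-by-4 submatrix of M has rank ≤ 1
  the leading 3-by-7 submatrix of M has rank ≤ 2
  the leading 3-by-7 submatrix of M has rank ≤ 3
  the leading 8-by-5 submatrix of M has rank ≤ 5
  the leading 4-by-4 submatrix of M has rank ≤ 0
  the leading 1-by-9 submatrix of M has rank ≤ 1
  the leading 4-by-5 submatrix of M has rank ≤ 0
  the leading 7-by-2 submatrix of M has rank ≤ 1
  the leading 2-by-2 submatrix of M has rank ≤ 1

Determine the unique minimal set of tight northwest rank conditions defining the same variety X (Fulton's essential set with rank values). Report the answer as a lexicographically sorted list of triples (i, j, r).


Computing R[i][j] = min implied NW-rank bound (n=9, 30 conditions):

  R[1]: 0 | 0 | 0 | 0 | 0 | 1 | 1 | 1 | 1
  R[2]: 0 | 0 | 0 | 0 | 0 | 1 | 1 | 2 | 2
  R[3]: 0 | 0 | 0 | 0 | 0 | 1 | 2 | 3 | 3
  R[4]: 0 | 0 | 0 | 0 | 0 | 1 | 2 | 3 | 4
  R[5]: 1 | 1 | 1 | 1 | 1 | 2 | 3 | 4 | 5
  R[6]: 1 | 1 | 1 | 2 | 2 | 3 | 4 | 5 | 6
  R[7]: 1 | 1 | 1 | 2 | 3 | 4 | 5 | 6 | 7
  R[8]: 1 | 1 | 2 | 3 | 4 | 5 | 6 | 7 | 8
  R[9]: 1 | 2 | 3 | 4 | 5 | 6 | 7 | 8 | 9

giving w = (6, 8, 7, 9, 1, 4, 5, 3, 2) via Δ²R.

Fulton essential set (4 of the 26 Rothe cells):

[(2, 7, 1), (4, 5, 0), (7, 3, 1), (8, 2, 1)]


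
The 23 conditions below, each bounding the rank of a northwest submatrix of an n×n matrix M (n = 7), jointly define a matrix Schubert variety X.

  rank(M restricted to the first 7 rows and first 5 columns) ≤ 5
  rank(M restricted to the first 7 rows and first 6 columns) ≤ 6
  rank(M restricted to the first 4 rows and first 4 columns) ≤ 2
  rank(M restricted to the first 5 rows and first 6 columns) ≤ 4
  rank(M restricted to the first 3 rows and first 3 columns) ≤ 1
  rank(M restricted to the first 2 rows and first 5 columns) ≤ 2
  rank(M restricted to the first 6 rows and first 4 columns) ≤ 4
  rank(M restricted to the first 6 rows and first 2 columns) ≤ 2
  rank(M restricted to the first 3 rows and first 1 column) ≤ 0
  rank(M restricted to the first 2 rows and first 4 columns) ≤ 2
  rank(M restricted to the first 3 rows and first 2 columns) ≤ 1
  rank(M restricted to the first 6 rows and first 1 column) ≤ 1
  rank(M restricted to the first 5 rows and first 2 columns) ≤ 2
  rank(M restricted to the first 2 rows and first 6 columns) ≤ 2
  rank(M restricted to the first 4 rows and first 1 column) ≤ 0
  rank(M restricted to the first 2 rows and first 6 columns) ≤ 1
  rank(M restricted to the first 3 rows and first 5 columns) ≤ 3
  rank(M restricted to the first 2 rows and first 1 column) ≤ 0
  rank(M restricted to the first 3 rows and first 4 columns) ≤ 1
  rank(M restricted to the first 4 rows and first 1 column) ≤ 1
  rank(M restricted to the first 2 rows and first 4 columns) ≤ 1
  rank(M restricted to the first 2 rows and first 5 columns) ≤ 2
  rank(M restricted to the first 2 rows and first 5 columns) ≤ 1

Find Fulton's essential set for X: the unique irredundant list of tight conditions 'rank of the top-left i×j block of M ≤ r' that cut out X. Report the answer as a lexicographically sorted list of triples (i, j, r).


Rank table r_w(7×7) implied by the 23 constraints:

  row 1: 0  1  1  1  1  1  1
  row 2: 0  1  1  1  1  1  2
  row 3: 0  1  1  1  2  2  3
  row 4: 0  1  2  2  3  3  4
  row 5: 1  2  3  3  4  4  5
  row 6: 1  2  3  4  5  5  6
  row 7: 1  2  3  4  5  6  7

reading off 1-entries of Δ²R: w = (2, 7, 5, 3, 1, 4, 6).

Rothe diagram D(w) (10 cells), 3 SE-corners (essential conditions):

[(2, 6, 1), (3, 4, 1), (4, 1, 0)]


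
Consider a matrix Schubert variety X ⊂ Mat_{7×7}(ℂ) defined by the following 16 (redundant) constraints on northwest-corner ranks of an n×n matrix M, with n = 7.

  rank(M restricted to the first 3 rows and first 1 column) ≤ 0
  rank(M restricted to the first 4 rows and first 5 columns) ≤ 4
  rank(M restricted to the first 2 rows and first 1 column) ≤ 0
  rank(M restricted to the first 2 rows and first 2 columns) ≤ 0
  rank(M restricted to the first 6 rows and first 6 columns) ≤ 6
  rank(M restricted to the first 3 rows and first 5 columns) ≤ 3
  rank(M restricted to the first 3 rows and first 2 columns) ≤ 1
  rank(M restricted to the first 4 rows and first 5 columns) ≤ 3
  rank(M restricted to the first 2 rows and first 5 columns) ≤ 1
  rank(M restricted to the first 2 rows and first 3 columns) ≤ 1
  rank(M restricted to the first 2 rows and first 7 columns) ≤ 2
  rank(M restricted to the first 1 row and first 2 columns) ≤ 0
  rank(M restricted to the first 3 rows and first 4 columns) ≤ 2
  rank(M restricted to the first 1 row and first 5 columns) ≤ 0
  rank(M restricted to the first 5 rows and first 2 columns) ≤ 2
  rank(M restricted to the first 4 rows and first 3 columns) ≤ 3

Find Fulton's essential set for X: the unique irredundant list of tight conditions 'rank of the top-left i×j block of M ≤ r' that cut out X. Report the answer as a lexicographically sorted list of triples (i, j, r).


Computing R[i][j] = min implied NW-rank bound (n=7, 16 conditions):

  row 1: 0, 0, 0, 0, 0, 1, 1
  row 2: 0, 0, 1, 1, 1, 2, 2
  row 3: 0, 1, 2, 2, 2, 3, 3
  row 4: 1, 2, 3, 3, 3, 4, 4
  row 5: 1, 2, 3, 4, 4, 5, 5
  row 6: 1, 2, 3, 4, 5, 6, 6
  row 7: 1, 2, 3, 4, 5, 6, 7

giving w = (6, 3, 2, 1, 4, 5, 7) via Δ²R.

|D(w)|=8, |Ess(w)|=3:

[(1, 5, 0), (2, 2, 0), (3, 1, 0)]


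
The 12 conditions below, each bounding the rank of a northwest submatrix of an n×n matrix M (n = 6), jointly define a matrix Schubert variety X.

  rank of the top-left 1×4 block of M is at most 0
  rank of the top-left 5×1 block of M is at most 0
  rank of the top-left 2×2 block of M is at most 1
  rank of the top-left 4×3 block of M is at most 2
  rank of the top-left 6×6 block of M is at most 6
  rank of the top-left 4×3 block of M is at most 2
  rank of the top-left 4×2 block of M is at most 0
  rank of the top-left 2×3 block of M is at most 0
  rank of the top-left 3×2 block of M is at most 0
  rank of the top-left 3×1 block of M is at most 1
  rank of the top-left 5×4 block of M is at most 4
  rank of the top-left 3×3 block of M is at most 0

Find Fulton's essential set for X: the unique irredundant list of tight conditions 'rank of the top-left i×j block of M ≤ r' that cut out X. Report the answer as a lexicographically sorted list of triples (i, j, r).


The tightest implied rank at each (i,j), from the 12 conditions:

  row 1: 0  0  0  0  1  1
  row 2: 0  0  0  1  2  2
  row 3: 0  0  0  1  2  3
  row 4: 0  0  1  2  3  4
  row 5: 0  1  2  3  4  5
  row 6: 1  2  3  4  5  6

giving w = (5, 4, 6, 3, 2, 1) via Δ²R.

D(w) has 13 cells with 4 SE-corners; essential set:

[(1, 4, 0), (3, 3, 0), (4, 2, 0), (5, 1, 0)]


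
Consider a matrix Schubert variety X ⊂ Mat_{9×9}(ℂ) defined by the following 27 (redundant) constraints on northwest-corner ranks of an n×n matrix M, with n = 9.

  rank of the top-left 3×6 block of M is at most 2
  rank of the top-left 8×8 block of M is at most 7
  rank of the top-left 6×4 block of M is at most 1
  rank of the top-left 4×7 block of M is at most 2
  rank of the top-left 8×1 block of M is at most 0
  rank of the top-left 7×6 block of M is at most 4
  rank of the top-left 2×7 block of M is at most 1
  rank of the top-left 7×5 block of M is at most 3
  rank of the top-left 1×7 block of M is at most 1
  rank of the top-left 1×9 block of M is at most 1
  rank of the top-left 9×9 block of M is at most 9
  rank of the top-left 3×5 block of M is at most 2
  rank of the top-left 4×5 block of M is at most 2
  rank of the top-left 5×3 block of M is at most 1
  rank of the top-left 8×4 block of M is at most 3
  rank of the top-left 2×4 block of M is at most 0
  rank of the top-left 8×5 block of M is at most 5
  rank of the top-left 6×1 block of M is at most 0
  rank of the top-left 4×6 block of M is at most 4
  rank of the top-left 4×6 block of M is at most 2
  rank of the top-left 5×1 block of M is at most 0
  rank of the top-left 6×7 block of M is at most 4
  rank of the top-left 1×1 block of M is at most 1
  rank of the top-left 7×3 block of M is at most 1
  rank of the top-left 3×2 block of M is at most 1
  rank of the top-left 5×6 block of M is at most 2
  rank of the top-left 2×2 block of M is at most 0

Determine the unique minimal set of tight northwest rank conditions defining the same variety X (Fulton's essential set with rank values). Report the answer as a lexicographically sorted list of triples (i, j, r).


Propagating the 27 rank bounds to every northwest block:

  0 | 0 | 0 | 0 | 1 | 1 | 1 | 1 | 1
  0 | 0 | 0 | 0 | 1 | 1 | 1 | 2 | 2
  0 | 1 | 1 | 1 | 2 | 2 | 2 | 3 | 3
  0 | 1 | 1 | 1 | 2 | 2 | 2 | 3 | 4
  0 | 1 | 1 | 1 | 2 | 2 | 3 | 4 | 5
  0 | 1 | 1 | 1 | 2 | 3 | 4 | 5 | 6
  0 | 1 | 1 | 2 | 3 | 4 | 5 | 6 | 7
  0 | 1 | 2 | 3 | 4 | 5 | 6 | 7 | 8
  1 | 2 | 3 | 4 | 5 | 6 | 7 | 8 | 9

so w = (5, 8, 2, 9, 7, 6, 4, 3, 1).

|D(w)|=26, |Ess(w)|=7:

[(2, 4, 0), (2, 7, 1), (4, 7, 2), (5, 6, 2), (6, 4, 1), (7, 3, 1), (8, 1, 0)]


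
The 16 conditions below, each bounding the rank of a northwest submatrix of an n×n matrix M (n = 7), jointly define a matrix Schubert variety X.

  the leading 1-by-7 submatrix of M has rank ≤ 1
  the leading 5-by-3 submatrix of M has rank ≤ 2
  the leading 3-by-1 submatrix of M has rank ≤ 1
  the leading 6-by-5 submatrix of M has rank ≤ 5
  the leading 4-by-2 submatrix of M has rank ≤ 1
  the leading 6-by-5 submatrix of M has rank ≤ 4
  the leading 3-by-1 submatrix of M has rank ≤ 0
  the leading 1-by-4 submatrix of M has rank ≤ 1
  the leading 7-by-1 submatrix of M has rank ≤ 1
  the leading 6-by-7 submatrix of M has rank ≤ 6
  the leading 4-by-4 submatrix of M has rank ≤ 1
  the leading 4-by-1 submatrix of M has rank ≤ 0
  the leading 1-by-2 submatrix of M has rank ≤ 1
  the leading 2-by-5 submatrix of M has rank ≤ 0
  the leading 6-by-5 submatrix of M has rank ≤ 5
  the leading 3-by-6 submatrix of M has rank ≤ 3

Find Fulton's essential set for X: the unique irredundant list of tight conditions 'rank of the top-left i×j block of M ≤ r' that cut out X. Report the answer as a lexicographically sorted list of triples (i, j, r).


Reconstructing r_w from the 16 given conditions:

  R[1]: 0 | 0 | 0 | 0 | 0 | 1 | 1
  R[2]: 0 | 0 | 0 | 0 | 0 | 1 | 2
  R[3]: 0 | 1 | 1 | 1 | 1 | 2 | 3
  R[4]: 0 | 1 | 1 | 1 | 2 | 3 | 4
  R[5]: 1 | 2 | 2 | 2 | 3 | 4 | 5
  R[6]: 1 | 2 | 3 | 3 | 4 | 5 | 6
  R[7]: 1 | 2 | 3 | 4 | 5 | 6 | 7

reading off 1-entries of Δ²R: w = (6, 7, 2, 5, 1, 3, 4).

Fulton essential set (3 of the 14 Rothe cells):

[(2, 5, 0), (4, 1, 0), (4, 4, 1)]


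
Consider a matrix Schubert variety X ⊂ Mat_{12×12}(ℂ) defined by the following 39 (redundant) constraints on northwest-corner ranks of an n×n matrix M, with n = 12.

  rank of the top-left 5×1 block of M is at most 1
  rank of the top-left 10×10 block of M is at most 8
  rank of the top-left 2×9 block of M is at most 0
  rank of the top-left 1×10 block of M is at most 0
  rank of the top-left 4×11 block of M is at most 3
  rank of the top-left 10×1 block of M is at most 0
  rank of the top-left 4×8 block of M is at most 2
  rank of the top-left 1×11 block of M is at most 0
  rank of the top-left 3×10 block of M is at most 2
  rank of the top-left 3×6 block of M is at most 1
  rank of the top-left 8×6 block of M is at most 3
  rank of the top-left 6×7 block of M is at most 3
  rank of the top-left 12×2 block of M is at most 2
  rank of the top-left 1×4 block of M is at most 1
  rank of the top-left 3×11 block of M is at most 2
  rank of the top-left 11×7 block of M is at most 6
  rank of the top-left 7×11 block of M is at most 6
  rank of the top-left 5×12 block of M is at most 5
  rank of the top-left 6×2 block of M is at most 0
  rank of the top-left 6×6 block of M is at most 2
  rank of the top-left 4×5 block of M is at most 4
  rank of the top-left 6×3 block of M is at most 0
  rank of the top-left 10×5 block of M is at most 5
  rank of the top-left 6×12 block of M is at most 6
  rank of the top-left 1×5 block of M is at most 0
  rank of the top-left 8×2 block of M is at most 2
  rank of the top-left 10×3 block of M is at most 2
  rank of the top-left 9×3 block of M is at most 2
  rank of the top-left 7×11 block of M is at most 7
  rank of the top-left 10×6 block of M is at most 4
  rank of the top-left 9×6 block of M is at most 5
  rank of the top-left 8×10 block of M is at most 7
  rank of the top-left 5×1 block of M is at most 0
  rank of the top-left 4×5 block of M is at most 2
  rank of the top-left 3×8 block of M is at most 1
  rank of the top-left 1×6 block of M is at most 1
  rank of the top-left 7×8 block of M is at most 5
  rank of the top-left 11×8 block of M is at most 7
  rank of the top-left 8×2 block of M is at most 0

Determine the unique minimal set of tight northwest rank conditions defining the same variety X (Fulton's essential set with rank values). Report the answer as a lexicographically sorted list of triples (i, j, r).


Computing R[i][j] = min implied NW-rank bound (n=12, 39 conditions):

  row 1: 0, 0, 0, 0, 0, 0, 0, 0, 0, 0, 0, 1
  row 2: 0, 0, 0, 0, 0, 0, 0, 0, 0, 1, 1, 2
  row 3: 0, 0, 0, 1, 1, 1, 1, 1, 1, 2, 2, 3
  row 4: 0, 0, 0, 1, 2, 2, 2, 2, 2, 3, 3, 4
  row 5: 0, 0, 0, 1, 2, 2, 3, 3, 3, 4, 4, 5
  row 6: 0, 0, 0, 1, 2, 2, 3, 4, 4, 5, 5, 6
  row 7: 0, 0, 1, 2, 3, 3, 4, 5, 5, 6, 6, 7
  row 8: 0, 0, 1, 2, 3, 3, 4, 5, 6, 7, 7, 8
  row 9: 0, 1, 2, 3, 4, 4, 5, 6, 7, 8, 8, 9
  row 10: 0, 1, 2, 3, 4, 4, 5, 6, 7, 8, 9, 10
  row 11: 1, 2, 3, 4, 5, 5, 6, 7, 8, 9, 10, 11
  row 12: 1, 2, 3, 4, 5, 6, 7, 8, 9, 10, 11, 12

the unique w with this rank table is (12, 10, 4, 5, 7, 8, 3, 9, 2, 11, 1, 6).

|D(w)|=42, |Ess(w)|=8:

[(1, 11, 0), (2, 9, 0), (6, 3, 0), (6, 6, 2), (8, 2, 0), (8, 6, 3), (10, 1, 0), (10, 6, 4)]


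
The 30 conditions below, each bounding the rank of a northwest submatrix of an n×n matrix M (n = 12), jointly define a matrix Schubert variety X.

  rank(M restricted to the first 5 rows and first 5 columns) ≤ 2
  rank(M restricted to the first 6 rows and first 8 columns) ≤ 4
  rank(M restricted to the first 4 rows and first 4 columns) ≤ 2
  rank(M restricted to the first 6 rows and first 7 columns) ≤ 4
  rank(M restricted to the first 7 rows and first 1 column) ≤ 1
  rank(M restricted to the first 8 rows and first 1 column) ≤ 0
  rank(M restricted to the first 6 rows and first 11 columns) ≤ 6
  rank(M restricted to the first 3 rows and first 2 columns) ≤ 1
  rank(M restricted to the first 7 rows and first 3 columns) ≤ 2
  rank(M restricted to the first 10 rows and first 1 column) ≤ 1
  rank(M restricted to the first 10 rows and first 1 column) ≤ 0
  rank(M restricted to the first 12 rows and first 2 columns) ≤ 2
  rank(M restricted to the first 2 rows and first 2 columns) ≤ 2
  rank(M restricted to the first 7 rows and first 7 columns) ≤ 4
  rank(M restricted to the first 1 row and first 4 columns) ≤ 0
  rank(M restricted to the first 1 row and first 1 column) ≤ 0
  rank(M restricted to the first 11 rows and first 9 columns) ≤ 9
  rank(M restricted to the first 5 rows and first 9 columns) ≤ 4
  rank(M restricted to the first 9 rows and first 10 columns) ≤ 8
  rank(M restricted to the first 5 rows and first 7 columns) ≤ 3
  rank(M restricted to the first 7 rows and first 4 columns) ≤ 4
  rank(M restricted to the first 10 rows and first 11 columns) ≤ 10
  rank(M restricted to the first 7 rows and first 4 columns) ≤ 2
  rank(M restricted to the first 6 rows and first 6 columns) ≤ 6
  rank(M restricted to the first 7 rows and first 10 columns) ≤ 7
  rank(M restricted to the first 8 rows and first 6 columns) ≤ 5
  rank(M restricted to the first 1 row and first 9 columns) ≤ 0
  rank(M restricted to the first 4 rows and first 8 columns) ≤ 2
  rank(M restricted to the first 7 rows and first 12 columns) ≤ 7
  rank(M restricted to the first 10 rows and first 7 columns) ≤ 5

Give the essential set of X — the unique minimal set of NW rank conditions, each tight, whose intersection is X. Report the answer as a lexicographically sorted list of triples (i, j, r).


Rank table r_w(12×12) implied by the 30 constraints:

  R[1]: 0 | 0 | 0 | 0 | 0 | 0 | 0 | 0 | 0 | 1 | 1 | 1
  R[2]: 0 | 1 | 1 | 1 | 1 | 1 | 1 | 1 | 1 | 2 | 2 | 2
  R[3]: 0 | 1 | 2 | 2 | 2 | 2 | 2 | 2 | 2 | 3 | 3 | 3
  R[4]: 0 | 1 | 2 | 2 | 2 | 2 | 2 | 2 | 3 | 4 | 4 | 4
  R[5]: 0 | 1 | 2 | 2 | 2 | 3 | 3 | 3 | 4 | 5 | 5 | 5
  R[6]: 0 | 1 | 2 | 2 | 3 | 4 | 4 | 4 | 5 | 6 | 6 | 6
  R[7]: 0 | 1 | 2 | 2 | 3 | 4 | 4 | 5 | 6 | 7 | 7 | 7
  R[8]: 0 | 1 | 2 | 3 | 4 | 5 | 5 | 6 | 7 | 8 | 8 | 8
  R[9]: 0 | 1 | 2 | 3 | 4 | 5 | 5 | 6 | 7 | 8 | 9 | 9
  R[10]: 0 | 1 | 2 | 3 | 4 | 5 | 5 | 6 | 7 | 8 | 9 | 10
  R[11]: 1 | 2 | 3 | 4 | 5 | 6 | 6 | 7 | 8 | 9 | 10 | 11
  R[12]: 1 | 2 | 3 | 4 | 5 | 6 | 7 | 8 | 9 | 10 | 11 | 12

so w = (10, 2, 3, 9, 6, 5, 8, 4, 11, 12, 1, 7).

D(w) has 30 cells with 7 SE-corners; essential set:

[(1, 9, 0), (4, 8, 2), (5, 5, 2), (7, 4, 2), (7, 7, 4), (10, 1, 0), (10, 7, 5)]


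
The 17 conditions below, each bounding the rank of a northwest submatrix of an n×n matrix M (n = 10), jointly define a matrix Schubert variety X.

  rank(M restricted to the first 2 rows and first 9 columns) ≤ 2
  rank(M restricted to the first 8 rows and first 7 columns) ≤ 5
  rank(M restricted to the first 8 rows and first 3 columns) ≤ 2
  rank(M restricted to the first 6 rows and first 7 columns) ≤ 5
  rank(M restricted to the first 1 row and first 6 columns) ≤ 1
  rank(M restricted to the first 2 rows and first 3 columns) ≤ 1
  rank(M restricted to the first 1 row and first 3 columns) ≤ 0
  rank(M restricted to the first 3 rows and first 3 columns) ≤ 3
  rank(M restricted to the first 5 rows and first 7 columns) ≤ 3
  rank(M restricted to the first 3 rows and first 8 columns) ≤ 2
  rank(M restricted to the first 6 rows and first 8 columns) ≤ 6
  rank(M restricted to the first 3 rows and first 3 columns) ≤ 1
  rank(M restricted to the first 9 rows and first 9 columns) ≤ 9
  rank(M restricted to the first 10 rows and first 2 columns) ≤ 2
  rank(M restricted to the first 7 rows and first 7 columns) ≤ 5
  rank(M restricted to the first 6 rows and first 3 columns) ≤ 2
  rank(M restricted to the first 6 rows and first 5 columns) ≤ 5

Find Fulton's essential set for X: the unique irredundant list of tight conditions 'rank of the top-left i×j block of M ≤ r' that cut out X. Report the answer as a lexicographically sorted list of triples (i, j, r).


Rank table r_w(10×10) implied by the 17 constraints:

  R[1]: 0 | 0 | 0 | 1 | 1 | 1 | 1 | 1 | 1 | 1
  R[2]: 1 | 1 | 1 | 2 | 2 | 2 | 2 | 2 | 2 | 2
  R[3]: 1 | 1 | 1 | 2 | 2 | 2 | 2 | 2 | 3 | 3
  R[4]: 1 | 2 | 2 | 3 | 3 | 3 | 3 | 3 | 4 | 4
  R[5]: 1 | 2 | 2 | 3 | 3 | 3 | 3 | 4 | 5 | 5
  R[6]: 1 | 2 | 2 | 3 | 4 | 4 | 4 | 5 | 6 | 6
  R[7]: 1 | 2 | 2 | 3 | 4 | 5 | 5 | 6 | 7 | 7
  R[8]: 1 | 2 | 2 | 3 | 4 | 5 | 5 | 6 | 7 | 8
  R[9]: 1 | 2 | 3 | 4 | 5 | 6 | 6 | 7 | 8 | 9
  R[10]: 1 | 2 | 3 | 4 | 5 | 6 | 7 | 8 | 9 | 10

reading off 1-entries of Δ²R: w = (4, 1, 9, 2, 8, 5, 6, 10, 3, 7).

Rothe diagram D(w) (17 cells), 6 SE-corners (essential conditions):

[(1, 3, 0), (3, 3, 1), (3, 8, 2), (5, 7, 3), (8, 3, 2), (8, 7, 5)]


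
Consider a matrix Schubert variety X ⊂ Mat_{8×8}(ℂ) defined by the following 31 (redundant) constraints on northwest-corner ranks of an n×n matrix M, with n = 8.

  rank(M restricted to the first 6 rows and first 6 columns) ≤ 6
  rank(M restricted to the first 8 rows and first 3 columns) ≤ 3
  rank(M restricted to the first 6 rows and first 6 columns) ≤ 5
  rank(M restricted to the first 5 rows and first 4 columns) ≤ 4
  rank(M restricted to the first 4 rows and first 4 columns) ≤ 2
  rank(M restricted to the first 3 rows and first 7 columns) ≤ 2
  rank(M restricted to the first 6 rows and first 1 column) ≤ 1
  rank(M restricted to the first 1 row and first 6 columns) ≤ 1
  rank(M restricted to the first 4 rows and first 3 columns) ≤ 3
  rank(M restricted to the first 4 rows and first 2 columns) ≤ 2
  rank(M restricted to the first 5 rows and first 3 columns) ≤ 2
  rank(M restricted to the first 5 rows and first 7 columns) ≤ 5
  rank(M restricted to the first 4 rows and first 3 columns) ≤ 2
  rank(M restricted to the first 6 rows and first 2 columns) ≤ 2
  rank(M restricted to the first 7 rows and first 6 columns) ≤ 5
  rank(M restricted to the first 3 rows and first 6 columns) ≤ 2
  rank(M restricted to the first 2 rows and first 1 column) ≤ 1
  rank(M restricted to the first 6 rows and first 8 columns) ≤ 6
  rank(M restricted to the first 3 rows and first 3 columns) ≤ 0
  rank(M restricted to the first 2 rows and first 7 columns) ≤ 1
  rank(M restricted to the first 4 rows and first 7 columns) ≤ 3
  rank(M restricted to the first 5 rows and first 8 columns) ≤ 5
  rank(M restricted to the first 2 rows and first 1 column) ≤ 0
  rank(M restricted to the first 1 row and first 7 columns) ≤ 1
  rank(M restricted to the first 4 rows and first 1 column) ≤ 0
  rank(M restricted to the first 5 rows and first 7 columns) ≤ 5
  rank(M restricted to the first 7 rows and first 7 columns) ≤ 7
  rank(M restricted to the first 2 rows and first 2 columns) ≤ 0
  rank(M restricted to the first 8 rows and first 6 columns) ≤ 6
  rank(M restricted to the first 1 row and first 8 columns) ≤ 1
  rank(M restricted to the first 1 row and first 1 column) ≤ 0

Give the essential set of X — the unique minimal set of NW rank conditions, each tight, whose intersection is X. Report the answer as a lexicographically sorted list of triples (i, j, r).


Computing R[i][j] = min implied NW-rank bound (n=8, 31 conditions):

  0 | 0 | 0 | 1 | 1 | 1 | 1 | 1
  0 | 0 | 0 | 1 | 1 | 1 | 1 | 2
  0 | 0 | 0 | 1 | 2 | 2 | 2 | 3
  0 | 1 | 1 | 2 | 3 | 3 | 3 | 4
  1 | 2 | 2 | 3 | 4 | 4 | 4 | 5
  1 | 2 | 3 | 4 | 5 | 5 | 5 | 6
  1 | 2 | 3 | 4 | 5 | 5 | 6 | 7
  1 | 2 | 3 | 4 | 5 | 6 | 7 | 8

giving w = (4, 8, 5, 2, 1, 3, 7, 6) via Δ²R.

ℓ(w)=14; the 4 essential cells (i,j,r):

[(2, 7, 1), (3, 3, 0), (4, 1, 0), (7, 6, 5)]


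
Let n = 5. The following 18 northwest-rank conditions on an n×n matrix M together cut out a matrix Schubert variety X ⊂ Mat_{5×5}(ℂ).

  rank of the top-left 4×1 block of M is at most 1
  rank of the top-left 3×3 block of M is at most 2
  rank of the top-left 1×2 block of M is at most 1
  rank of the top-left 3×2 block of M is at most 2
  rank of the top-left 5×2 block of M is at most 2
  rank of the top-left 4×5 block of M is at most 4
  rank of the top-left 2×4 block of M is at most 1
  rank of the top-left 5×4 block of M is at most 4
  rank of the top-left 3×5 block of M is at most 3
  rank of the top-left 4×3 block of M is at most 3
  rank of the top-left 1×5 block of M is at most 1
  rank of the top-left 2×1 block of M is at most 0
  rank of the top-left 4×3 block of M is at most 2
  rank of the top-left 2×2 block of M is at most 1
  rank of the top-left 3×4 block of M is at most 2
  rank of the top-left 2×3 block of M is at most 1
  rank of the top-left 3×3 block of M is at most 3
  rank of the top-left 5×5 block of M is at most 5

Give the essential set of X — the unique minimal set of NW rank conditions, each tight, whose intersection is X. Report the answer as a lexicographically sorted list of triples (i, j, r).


Computing R[i][j] = min implied NW-rank bound (n=5, 18 conditions):

  0 | 1 | 1 | 1 | 1
  0 | 1 | 1 | 1 | 2
  1 | 2 | 2 | 2 | 3
  1 | 2 | 2 | 3 | 4
  1 | 2 | 3 | 4 | 5

so w = (2, 5, 1, 4, 3).

Rothe diagram D(w) (5 cells), 3 SE-corners (essential conditions):

[(2, 1, 0), (2, 4, 1), (4, 3, 2)]


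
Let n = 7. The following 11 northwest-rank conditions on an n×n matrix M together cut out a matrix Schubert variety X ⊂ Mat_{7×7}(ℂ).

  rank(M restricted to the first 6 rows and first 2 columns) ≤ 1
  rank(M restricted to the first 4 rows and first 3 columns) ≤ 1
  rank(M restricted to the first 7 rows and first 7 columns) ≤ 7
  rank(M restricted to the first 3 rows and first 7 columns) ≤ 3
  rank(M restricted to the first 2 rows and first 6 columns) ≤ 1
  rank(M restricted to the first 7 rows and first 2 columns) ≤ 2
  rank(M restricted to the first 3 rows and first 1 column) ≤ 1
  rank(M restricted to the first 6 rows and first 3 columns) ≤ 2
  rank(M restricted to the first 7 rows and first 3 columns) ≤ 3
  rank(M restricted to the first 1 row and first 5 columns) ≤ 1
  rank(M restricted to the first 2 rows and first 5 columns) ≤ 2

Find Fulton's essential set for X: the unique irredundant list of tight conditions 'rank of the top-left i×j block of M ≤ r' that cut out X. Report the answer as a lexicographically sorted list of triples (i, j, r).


Rank table r_w(7×7) implied by the 11 constraints:

  1, 1, 1, 1, 1, 1, 1
  1, 1, 1, 1, 1, 1, 2
  1, 1, 1, 2, 2, 2, 3
  1, 1, 1, 2, 3, 3, 4
  1, 1, 2, 3, 4, 4, 5
  1, 1, 2, 3, 4, 5, 6
  1, 2, 3, 4, 5, 6, 7

so w = (1, 7, 4, 5, 3, 6, 2).

3 SE-corners of the 11-cell Rothe diagram give Ess(w):

[(2, 6, 1), (4, 3, 1), (6, 2, 1)]


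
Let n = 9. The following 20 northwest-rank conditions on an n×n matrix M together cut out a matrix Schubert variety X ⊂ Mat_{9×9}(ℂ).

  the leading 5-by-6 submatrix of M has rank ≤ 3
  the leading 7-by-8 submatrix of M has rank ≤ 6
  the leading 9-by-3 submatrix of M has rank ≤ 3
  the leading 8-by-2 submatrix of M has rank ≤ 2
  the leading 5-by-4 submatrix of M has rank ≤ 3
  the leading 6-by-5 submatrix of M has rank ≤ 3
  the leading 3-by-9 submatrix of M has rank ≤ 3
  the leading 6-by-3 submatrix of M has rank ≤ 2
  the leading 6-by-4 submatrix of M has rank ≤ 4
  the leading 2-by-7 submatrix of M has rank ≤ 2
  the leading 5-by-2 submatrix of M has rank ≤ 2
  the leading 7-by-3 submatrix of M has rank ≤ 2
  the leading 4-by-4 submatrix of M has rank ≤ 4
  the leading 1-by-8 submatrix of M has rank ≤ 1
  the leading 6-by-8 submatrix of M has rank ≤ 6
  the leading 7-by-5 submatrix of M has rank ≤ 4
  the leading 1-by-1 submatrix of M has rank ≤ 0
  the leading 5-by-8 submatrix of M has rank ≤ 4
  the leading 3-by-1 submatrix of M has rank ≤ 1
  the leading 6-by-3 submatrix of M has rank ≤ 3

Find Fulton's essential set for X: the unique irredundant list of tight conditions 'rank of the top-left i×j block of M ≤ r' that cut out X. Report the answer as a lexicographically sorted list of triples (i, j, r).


Reconstructing r_w from the 20 given conditions:

  R[1]: 0 | 1 | 1 | 1 | 1 | 1 | 1 | 1 | 1
  R[2]: 1 | 2 | 2 | 2 | 2 | 2 | 2 | 2 | 2
  R[3]: 1 | 2 | 2 | 3 | 3 | 3 | 3 | 3 | 3
  R[4]: 1 | 2 | 2 | 3 | 3 | 3 | 4 | 4 | 4
  R[5]: 1 | 2 | 2 | 3 | 3 | 3 | 4 | 4 | 5
  R[6]: 1 | 2 | 2 | 3 | 3 | 4 | 5 | 5 | 6
  R[7]: 1 | 2 | 2 | 3 | 4 | 5 | 6 | 6 | 7
  R[8]: 1 | 2 | 3 | 4 | 5 | 6 | 7 | 7 | 8
  R[9]: 1 | 2 | 3 | 4 | 5 | 6 | 7 | 8 | 9

hence w(1..9) = (2, 1, 4, 7, 9, 6, 5, 3, 8).

Fulton essential set (5 of the 12 Rothe cells):

[(1, 1, 0), (5, 6, 3), (5, 8, 4), (6, 5, 3), (7, 3, 2)]


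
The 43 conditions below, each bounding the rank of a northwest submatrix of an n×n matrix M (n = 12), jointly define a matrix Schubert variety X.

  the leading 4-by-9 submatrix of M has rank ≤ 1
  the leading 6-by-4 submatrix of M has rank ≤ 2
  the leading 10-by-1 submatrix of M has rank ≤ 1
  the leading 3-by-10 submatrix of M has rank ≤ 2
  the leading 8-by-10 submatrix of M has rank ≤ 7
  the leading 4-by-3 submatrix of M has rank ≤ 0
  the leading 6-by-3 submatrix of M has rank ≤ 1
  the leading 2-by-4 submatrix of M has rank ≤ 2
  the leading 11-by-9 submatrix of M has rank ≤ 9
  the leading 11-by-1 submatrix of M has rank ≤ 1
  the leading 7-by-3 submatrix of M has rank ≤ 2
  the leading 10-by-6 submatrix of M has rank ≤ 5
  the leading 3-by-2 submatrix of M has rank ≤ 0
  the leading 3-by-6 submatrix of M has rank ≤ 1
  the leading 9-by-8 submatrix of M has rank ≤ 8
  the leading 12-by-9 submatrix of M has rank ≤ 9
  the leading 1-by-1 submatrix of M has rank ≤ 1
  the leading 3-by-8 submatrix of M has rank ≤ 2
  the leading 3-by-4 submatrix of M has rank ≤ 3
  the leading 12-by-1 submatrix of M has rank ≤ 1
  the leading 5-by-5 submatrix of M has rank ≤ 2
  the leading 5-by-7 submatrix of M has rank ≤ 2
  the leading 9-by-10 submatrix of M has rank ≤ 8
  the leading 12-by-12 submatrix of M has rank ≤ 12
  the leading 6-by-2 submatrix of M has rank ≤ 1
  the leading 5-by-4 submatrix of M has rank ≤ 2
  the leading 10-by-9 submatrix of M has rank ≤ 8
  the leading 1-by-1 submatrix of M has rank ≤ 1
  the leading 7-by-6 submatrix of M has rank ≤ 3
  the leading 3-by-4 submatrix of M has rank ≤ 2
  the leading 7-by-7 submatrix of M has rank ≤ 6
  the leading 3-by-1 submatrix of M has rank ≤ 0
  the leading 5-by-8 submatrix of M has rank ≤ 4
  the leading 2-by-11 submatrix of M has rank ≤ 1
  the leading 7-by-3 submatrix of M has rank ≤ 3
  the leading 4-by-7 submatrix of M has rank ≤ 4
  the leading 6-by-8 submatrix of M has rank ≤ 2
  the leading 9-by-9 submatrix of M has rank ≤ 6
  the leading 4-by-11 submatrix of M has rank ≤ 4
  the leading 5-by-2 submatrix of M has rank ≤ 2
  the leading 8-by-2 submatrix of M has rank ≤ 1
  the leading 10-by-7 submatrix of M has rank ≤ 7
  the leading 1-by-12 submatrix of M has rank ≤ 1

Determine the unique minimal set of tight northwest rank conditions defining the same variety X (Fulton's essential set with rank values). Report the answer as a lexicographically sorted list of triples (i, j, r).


The tightest implied rank at each (i,j), from the 43 conditions:

  R[1]: 0, 0, 0, 1, 1, 1, 1, 1, 1, 1, 1, 1
  R[2]: 0, 0, 0, 1, 1, 1, 1, 1, 1, 1, 1, 2
  R[3]: 0, 0, 0, 1, 1, 1, 1, 1, 1, 2, 2, 3
  R[4]: 0, 0, 0, 1, 1, 1, 1, 1, 1, 2, 3, 4
  R[5]: 1, 1, 1, 2, 2, 2, 2, 2, 2, 3, 4, 5
  R[6]: 1, 1, 1, 2, 2, 2, 2, 2, 3, 4, 5, 6
  R[7]: 1, 1, 2, 3, 3, 3, 3, 3, 4, 5, 6, 7
  R[8]: 1, 1, 2, 3, 4, 4, 4, 4, 5, 6, 7, 8
  R[9]: 1, 2, 3, 4, 5, 5, 5, 5, 6, 7, 8, 9
  R[10]: 1, 2, 3, 4, 5, 5, 6, 6, 7, 8, 9, 10
  R[11]: 1, 2, 3, 4, 5, 6, 7, 7, 8, 9, 10, 11
  R[12]: 1, 2, 3, 4, 5, 6, 7, 8, 9, 10, 11, 12

giving w = (4, 12, 10, 11, 1, 9, 3, 5, 2, 7, 6, 8) via Δ²R.

7 SE-corners of the 38-cell Rothe diagram give Ess(w):

[(2, 11, 1), (4, 3, 0), (4, 9, 1), (6, 3, 1), (6, 8, 2), (8, 2, 1), (10, 6, 5)]


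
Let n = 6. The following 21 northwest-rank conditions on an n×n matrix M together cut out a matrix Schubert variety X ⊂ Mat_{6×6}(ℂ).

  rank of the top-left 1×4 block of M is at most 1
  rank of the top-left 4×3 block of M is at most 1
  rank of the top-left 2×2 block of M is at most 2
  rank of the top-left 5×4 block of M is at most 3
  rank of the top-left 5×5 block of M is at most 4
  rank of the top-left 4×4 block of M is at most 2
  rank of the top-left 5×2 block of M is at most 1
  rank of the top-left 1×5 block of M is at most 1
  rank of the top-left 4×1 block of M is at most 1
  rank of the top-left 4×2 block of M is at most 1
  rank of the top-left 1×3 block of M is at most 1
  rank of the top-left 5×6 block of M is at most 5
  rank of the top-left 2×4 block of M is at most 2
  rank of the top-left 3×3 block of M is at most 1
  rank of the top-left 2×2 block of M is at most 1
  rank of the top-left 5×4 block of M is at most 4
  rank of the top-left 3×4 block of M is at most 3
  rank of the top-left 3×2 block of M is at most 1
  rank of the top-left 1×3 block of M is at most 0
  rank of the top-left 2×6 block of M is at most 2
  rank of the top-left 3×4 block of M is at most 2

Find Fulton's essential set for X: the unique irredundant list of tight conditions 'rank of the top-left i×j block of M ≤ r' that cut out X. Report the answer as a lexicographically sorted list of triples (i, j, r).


Recovering R(i,j) via the rank-extension bound from the 21 conditions:

  i=1: 0 0 0 1 1 1
  i=2: 1 1 1 2 2 2
  i=3: 1 1 1 2 3 3
  i=4: 1 1 1 2 3 4
  i=5: 1 1 2 3 4 5
  i=6: 1 2 3 4 5 6

giving w = (4, 1, 5, 6, 3, 2) via Δ²R.

Rothe diagram D(w) (8 cells), 3 SE-corners (essential conditions):

[(1, 3, 0), (4, 3, 1), (5, 2, 1)]


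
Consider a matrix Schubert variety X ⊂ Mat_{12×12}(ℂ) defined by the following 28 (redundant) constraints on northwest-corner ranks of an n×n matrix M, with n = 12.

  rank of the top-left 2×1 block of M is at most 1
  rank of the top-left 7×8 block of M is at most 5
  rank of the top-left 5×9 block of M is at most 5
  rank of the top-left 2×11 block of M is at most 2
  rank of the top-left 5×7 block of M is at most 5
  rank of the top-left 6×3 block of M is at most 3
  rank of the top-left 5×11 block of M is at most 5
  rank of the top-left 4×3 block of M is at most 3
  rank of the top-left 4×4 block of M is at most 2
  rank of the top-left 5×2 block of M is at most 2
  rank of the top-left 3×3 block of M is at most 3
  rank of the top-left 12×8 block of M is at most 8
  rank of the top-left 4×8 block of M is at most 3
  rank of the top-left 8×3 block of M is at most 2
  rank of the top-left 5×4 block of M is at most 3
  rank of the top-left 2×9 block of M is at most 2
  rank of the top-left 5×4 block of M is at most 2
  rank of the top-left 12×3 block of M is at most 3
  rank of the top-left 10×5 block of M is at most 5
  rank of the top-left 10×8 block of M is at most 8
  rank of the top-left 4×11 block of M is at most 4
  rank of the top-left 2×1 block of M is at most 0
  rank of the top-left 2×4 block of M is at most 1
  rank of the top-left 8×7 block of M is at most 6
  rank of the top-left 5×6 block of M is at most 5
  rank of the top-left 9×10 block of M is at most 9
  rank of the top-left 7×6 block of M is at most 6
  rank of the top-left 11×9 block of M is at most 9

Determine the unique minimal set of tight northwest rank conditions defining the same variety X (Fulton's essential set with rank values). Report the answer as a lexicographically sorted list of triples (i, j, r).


Rank table r_w(12×12) implied by the 28 constraints:

  R[1]: 0 1 1 1 1 1 1 1 1 1 1 1
  R[2]: 0 1 1 1 2 2 2 2 2 2 2 2
  R[3]: 1 2 2 2 3 3 3 3 3 3 3 3
  R[4]: 1 2 2 2 3 3 3 3 4 4 4 4
  R[5]: 1 2 2 2 3 4 4 4 5 5 5 5
  R[6]: 1 2 2 3 4 5 5 5 6 6 6 6
  R[7]: 1 2 2 3 4 5 5 5 6 7 7 7
  R[8]: 1 2 2 3 4 5 6 6 7 8 8 8
  R[9]: 1 2 3 4 5 6 7 7 8 9 9 9
  R[10]: 1 2 3 4 5 6 7 8 9 10 10 10
  R[11]: 1 2 3 4 5 6 7 8 9 10 11 11
  R[12]: 1 2 3 4 5 6 7 8 9 10 11 12

second differences of R give the permutation w = (2, 5, 1, 9, 6, 4, 10, 7, 3, 8, 11, 12).

|D(w)|=16, |Ess(w)|=6:

[(2, 1, 0), (2, 4, 1), (4, 8, 3), (5, 4, 2), (7, 8, 5), (8, 3, 2)]
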